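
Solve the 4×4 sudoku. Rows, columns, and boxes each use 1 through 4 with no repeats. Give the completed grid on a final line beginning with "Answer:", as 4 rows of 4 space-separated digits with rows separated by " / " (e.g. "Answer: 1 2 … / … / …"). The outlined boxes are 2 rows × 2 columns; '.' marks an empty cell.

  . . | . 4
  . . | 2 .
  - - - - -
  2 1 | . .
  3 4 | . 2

Step 1. [r2c4∈{1,3}] col 4 places 1 nowhere but r2c4 ⇒ r2c4=1.
Step 2. [r1c3∈{3}] r1c3's peers cover all but 3, so r1c3=3.
Step 3. [r3c4∈{3}] r3c4 is down to just 3, so r3c4=3.
Step 4. [r2c2∈{3}] nothing but 3 survives at r2c2, so r2c2=3.
Step 5. [r1c1∈{1}] r1c1's peers cover all but 1 ⇒ r1c1=1.
Step 6. [r1c2∈{2}] r1c2 is down to just 2. So r1c2=2.
Step 7. [r4c3∈{1}] r4c3's peers cover all but 1, so r4c3=1.
Step 8. [r3c3∈{4}] r3c3's peers cover all but 4. So r3c3=4.
Step 9. [r2c1∈{4}] only 4 remains possible at r2c1. So r2c1=4.

Answer: 1 2 3 4 / 4 3 2 1 / 2 1 4 3 / 3 4 1 2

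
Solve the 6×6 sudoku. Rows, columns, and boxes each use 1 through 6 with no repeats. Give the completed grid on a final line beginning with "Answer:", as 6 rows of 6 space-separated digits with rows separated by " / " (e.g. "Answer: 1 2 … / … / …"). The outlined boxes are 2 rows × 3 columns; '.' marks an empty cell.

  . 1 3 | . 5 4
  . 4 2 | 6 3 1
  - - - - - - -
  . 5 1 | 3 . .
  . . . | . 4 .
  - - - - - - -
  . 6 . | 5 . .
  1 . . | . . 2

Step 1. [r5c1∈{2,3,4}] across row 5, 2 lands solely at r5c1. So r5c1=2.
Step 2. [r3c6∈{6}] r3c6 has the single candidate 6. So r3c6=6.
Step 3. [r4c1∈{3,6}] col 1 places 3 nowhere but r4c1, so r4c1=3.
Step 4. [r6c4∈{4}] r6c4 is down to just 4, so r6c4=4.
Step 5. [r1c4∈{2}] nothing but 2 survives at r1c4, so r1c4=2.
Step 6. [r4c6∈{5}] only 5 remains possible at r4c6. So r4c6=5.
Step 7. [r3c1∈{4}] nothing but 4 survives at r3c1, so r3c1=4.
Step 8. [r1c1∈{6}] only 6 remains possible at r1c1 ⇒ r1c1=6.
Step 9. [r5c5∈{1}] nothing but 1 survives at r5c5, so r5c5=1.
Step 10. [r4c2∈{2}] r4c2's peers cover all but 2. So r4c2=2.
Step 11. [r5c6∈{3}] r5c6 is down to just 3. So r5c6=3.
Step 12. [r2c1∈{5}] only 5 remains possible at r2c1, so r2c1=5.
Step 13. [r6c5∈{6}] only 6 remains possible at r6c5 ⇒ r6c5=6.
Step 14. [r5c3∈{4}] r5c3 has the single candidate 4 ⇒ r5c3=4.
Step 15. [r3c5∈{2}] nothing but 2 survives at r3c5 ⇒ r3c5=2.
Step 16. [r4c3∈{6}] r4c3 has the single candidate 6, so r4c3=6.
Step 17. [r6c2∈{3}] r6c2 is down to just 3 ⇒ r6c2=3.
Step 18. [r6c3∈{5}] only 5 remains possible at r6c3 ⇒ r6c3=5.
Step 19. [r4c4∈{1}] r4c4 is down to just 1. So r4c4=1.

Answer: 6 1 3 2 5 4 / 5 4 2 6 3 1 / 4 5 1 3 2 6 / 3 2 6 1 4 5 / 2 6 4 5 1 3 / 1 3 5 4 6 2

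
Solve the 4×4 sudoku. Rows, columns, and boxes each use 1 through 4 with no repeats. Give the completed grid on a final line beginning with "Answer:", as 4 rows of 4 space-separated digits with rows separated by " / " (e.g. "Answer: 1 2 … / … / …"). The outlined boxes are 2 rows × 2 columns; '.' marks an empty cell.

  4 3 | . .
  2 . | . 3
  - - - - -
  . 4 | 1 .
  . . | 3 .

Step 1. [r3c4∈{2}] r3c4 is down to just 2, so r3c4=2.
Step 2. [r4c2∈{1,2}] in row 4, 2 fits only at r4c2, so r4c2=2.
Step 3. [r3c1∈{3}] only 3 remains possible at r3c1, so r3c1=3.
Step 4. [r2c2∈{1}] r2c2's peers cover all but 1 ⇒ r2c2=1.
Step 5. [r1c3∈{2}] r1c3's peers cover all but 2. So r1c3=2.
Step 6. [r4c4∈{4}] r4c4 is down to just 4, so r4c4=4.
Step 7. [r2c3∈{4}] r2c3 has the single candidate 4. So r2c3=4.
Step 8. [r4c1∈{1}] only 1 remains possible at r4c1. So r4c1=1.
Step 9. [r1c4∈{1}] r1c4 is down to just 1, so r1c4=1.

Answer: 4 3 2 1 / 2 1 4 3 / 3 4 1 2 / 1 2 3 4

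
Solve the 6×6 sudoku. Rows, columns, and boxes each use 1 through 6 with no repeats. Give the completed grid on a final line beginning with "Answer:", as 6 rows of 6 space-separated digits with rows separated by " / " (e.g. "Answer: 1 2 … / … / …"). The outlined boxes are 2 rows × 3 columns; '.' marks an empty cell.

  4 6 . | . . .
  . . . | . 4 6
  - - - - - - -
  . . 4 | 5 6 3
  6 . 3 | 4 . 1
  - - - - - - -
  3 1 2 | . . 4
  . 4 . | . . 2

Step 1. [r3c2∈{2}] r3c2 is down to just 2. So r3c2=2.
Step 2. [r2c1∈{1,2,5}] col 1 places 2 nowhere but r2c1 ⇒ r2c1=2.
Step 3. [r1c4∈{1,2,3}] col 4 places 2 nowhere but r1c4, so r1c4=2.
Step 4. [r1c5∈{1,3,5}] in row 1, 3 fits only at r1c5. So r1c5=3.
Step 5. [r6c5∈{1,5}] r6c5 is the only open cell in col 5 admitting 1 ⇒ r6c5=1.
Step 6. [r6c3∈{5,6}] col 3 places 6 nowhere but r6c3. So r6c3=6.
Step 7. [r1c3∈{1,5}] r1c3 is the only open cell in row 1 admitting 1, so r1c3=1.
Step 8. [r2c3∈{5}] only 5 remains possible at r2c3, so r2c3=5.
Step 9. [r4c5∈{2}] r4c5 is down to just 2, so r4c5=2.
Step 10. [r2c2∈{3}] nothing but 3 survives at r2c2, so r2c2=3.
Step 11. [r4c2∈{5}] nothing but 5 survives at r4c2 ⇒ r4c2=5.
Step 12. [r6c1∈{5}] r6c1's peers cover all but 5 ⇒ r6c1=5.
Step 13. [r2c4∈{1}] only 1 remains possible at r2c4, so r2c4=1.
Step 14. [r1c6∈{5}] r1c6 is down to just 5 ⇒ r1c6=5.
Step 15. [r6c4∈{3}] r6c4 has the single candidate 3. So r6c4=3.
Step 16. [r3c1∈{1}] nothing but 1 survives at r3c1, so r3c1=1.
Step 17. [r5c5∈{5}] r5c5's peers cover all but 5 ⇒ r5c5=5.
Step 18. [r5c4∈{6}] r5c4 has the single candidate 6. So r5c4=6.

Answer: 4 6 1 2 3 5 / 2 3 5 1 4 6 / 1 2 4 5 6 3 / 6 5 3 4 2 1 / 3 1 2 6 5 4 / 5 4 6 3 1 2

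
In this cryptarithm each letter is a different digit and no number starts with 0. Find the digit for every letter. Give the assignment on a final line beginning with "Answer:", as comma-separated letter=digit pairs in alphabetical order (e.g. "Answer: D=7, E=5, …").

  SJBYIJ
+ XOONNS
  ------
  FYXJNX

Step 1. [col 1: J + S ≡ X (mod 10)] column 1 (J + S ≡ X (mod 10), carry-in 0) doesn't pin J yet; pick J=5 and continue ⇒ J=5.
Step 2. [col 1: J + S ≡ X (mod 10)] several values work for X in column 1 (J + S ≡ X (mod 10), carry-in 0); try X=6 ⇒ X=6.
Step 3. [col 1: J + S ≡ X (mod 10)] from column 1 (J=5, X=6, carry-in 0, digits 5,6 already taken and all letters distinct): S must equal 1 ⇒ S=1.
Step 4. [col 2: I + N ≡ N (mod 10)] column 2: given nothing yet, carry-in 0, and digits 1,5,6 already taken and all letters distinct, I+N≡N (mod 10) forces I=0. So I=0.
Step 5. [col 2: I + N ≡ N (mod 10)] column 2 (I + N ≡ N (mod 10), carry-in 0) doesn't pin N yet; pick N=2 and continue ⇒ N=2.
Step 6. [col 3: Y + N ≡ J (mod 10)] column 3: given N=2, J=5, carry-in 0, and digits 0,1,2,5,6 already taken and all letters distinct, Y+N≡J (mod 10) forces Y=3 ⇒ Y=3.
Step 7. [col 4: B + O ≡ X (mod 10)] several values work for O in column 4 (B + O ≡ X (mod 10), carry-in 0); try O=7. So O=7.
Step 8. [col 4: B + O ≡ X (mod 10)] in column 4 we have B+O≡X with carry-in 0; given O=7, X=6 and digits 0,1,2,3,5,6,7 already taken and all letters distinct, that pins B to 9. So B=9.
Step 9. [col 6: S + X ≡ F (mod 10)] column 6: given S=1, X=6, carry-in 1, and digits 0,1,2,3,5,6,7,9 already taken and all letters distinct, S+X≡F (mod 10) forces F=8 ⇒ F=8.

Answer: B=9, F=8, I=0, J=5, N=2, O=7, S=1, X=6, Y=3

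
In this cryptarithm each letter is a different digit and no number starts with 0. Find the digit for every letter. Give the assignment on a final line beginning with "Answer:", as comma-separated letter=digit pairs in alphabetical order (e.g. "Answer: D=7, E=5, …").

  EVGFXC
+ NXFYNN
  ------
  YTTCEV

Step 1. [col 1: C + N ≡ V (mod 10)] several values work for V in column 1 (C + N ≡ V (mod 10), carry-in 0); try V=1, so V=1.
Step 2. [col 1: C + N ≡ V (mod 10)] C=7 is one option consistent with column 1 (C + N ≡ V (mod 10), carry-in 0) — take it, so C=7.
Step 3. [col 1: C + N ≡ V (mod 10)] in column 1 we have C+N≡V with carry-in 0; given C=7, V=1 and digits 1,7 already taken and all letters distinct, that pins N to 4 ⇒ N=4.
Step 4. [col 2: X + N ≡ E (mod 10)] E=5 is one option consistent with column 2 (X + N ≡ E (mod 10), carry-in 1) — take it ⇒ E=5.
Step 5. [col 2: X + N ≡ E (mod 10)] in column 2 we have X+N≡E with carry-in 1; given N=4, E=5 and digits 1,4,5,7 already taken and all letters distinct, that pins X to 0 ⇒ X=0.
Step 6. [col 3: F + Y ≡ C (mod 10)] Y=9 is one option consistent with column 3 (F + Y ≡ C (mod 10), carry-in 0) — take it ⇒ Y=9.
Step 7. [col 3: F + Y ≡ C (mod 10)] column 3 reads F+Y+carry(0)=C with Y=9, C=7; with digits 0,1,4,5,7,9 already taken and all letters distinct, the only value for F is 8 ⇒ F=8.
Step 8. [col 4: G + F ≡ T (mod 10)] from column 4 (F=8, carry-in 1, digits 0,1,4,5,7,8,9 already taken and all letters distinct): G must equal 3. So G=3.
Step 9. [col 4: G + F ≡ T (mod 10)] column 4 reads G+F+carry(1)=T with G=3, F=8; with digits 0,1,3,4,5,7,8,9 already taken and all letters distinct, the only value for T is 2 ⇒ T=2.

Answer: C=7, E=5, F=8, G=3, N=4, T=2, V=1, X=0, Y=9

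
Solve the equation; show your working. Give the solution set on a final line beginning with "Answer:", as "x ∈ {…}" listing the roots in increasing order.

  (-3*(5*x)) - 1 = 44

Step 1. [(-3*(5*x)) - 1 = 44] add 1: x sits inside (… - 1), so sub: -3*(5*x) = 45.
Step 2. [-3*(5*x) = 45] divide by the outer -3 ⇒ div: 5*x = -15.
Step 3. [5*x = -15] 5·(inner) — divide through by 5 ⇒ div: x = -3.

Answer: x ∈ {-3}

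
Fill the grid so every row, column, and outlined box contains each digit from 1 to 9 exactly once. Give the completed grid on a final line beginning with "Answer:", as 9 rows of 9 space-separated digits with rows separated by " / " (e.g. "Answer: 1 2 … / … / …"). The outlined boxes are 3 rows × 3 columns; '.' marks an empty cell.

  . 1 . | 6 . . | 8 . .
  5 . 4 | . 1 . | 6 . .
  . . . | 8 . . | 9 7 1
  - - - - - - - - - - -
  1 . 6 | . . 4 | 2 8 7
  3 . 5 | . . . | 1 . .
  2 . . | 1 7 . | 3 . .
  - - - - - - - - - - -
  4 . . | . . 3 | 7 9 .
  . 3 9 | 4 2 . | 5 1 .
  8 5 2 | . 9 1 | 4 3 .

Step 1. [r2c8∈{2}] r2c8 is down to just 2 ⇒ r2c8=2.
Step 2. [r1c6∈{2,5,7,9}] r1c6 is the only open cell in row 1 admitting 2. So r1c6=2.
Step 3. [r9c9∈{6}] r9c9 has the single candidate 6. So r9c9=6.
Step 4. [r2c2∈{7,8,9}] row 2 places 8 nowhere but r2c2, so r2c2=8.
Step 5. [r3c5∈{3,4,5}] row 3 places 4 nowhere but r3c5, so r3c5=4.
Step 6. [r8c1∈{6,7}] in box 7, 7 fits only at r8c1. So r8c1=7.
Step 7. [r8c6∈{6,8}] 6 has one home in row 8: r8c6 ⇒ r8c6=6.
Step 8. [r6c8∈{4,5,6}] in row 6, 6 fits only at r6c8. So r6c8=6.
Step 9. [r6c9∈{4,5,9}] in box 6, 5 fits only at r6c9. So r6c9=5.
Step 10. [r5c9∈{4,9}] across col 9, 9 lands solely at r5c9, so r5c9=9.
Step 11. [r7c5∈{5,8}] across box 8, 8 lands solely at r7c5, so r7c5=8.
Step 12. [r6c2∈{4,9}] row 6 places 4 nowhere but r6c2. So r6c2=4.
Step 13. [r6c6∈{8,9}] row 6 places 9 nowhere but r6c6. So r6c6=9.
Step 14. [r1c9∈{3,4}] col 9 places 4 nowhere but r1c9 ⇒ r1c9=4.
Step 15. [r2c4∈{3,7,9}] in row 2, 9 fits only at r2c4, so r2c4=9.
Step 16. [r1c5∈{3,5}] in box 2, 3 fits only at r1c5, so r1c5=3.
Step 17. [r7c2∈{6}] r7c2 has the single candidate 6. So r7c2=6.
Step 18. [r7c4∈{5}] r7c4's peers cover all but 5 ⇒ r7c4=5.
Step 19. [r3c1∈{6}] r3c1's peers cover all but 6. So r3c1=6.
Step 20. [r2c9∈{3}] r2c9 is down to just 3 ⇒ r2c9=3.
Step 21. [r5c2∈{7}] r5c2's peers cover all but 7. So r5c2=7.
Step 22. [r3c6∈{5}] nothing but 5 survives at r3c6, so r3c6=5.
Step 23. [r4c5∈{5}] r4c5 is down to just 5 ⇒ r4c5=5.
Step 24. [r5c5∈{6}] r5c5 has the single candidate 6, so r5c5=6.
Step 25. [r7c9∈{2}] r7c9's peers cover all but 2 ⇒ r7c9=2.
Step 26. [r9c4∈{7}] r9c4 has the single candidate 7 ⇒ r9c4=7.
Step 27. [r8c9∈{8}] r8c9 is down to just 8 ⇒ r8c9=8.
Step 28. [r7c3∈{1}] nothing but 1 survives at r7c3, so r7c3=1.
Step 29. [r4c4∈{3}] nothing but 3 survives at r4c4 ⇒ r4c4=3.
Step 30. [r6c3∈{8}] nothing but 8 survives at r6c3, so r6c3=8.
Step 31. [r1c1∈{9}] nothing but 9 survives at r1c1 ⇒ r1c1=9.
Step 32. [r3c2∈{2}] only 2 remains possible at r3c2 ⇒ r3c2=2.
Step 33. [r4c2∈{9}] r4c2 is down to just 9. So r4c2=9.
Step 34. [r3c3∈{3}] nothing but 3 survives at r3c3 ⇒ r3c3=3.
Step 35. [r5c8∈{4}] nothing but 4 survives at r5c8 ⇒ r5c8=4.
Step 36. [r1c8∈{5}] r1c8 is down to just 5 ⇒ r1c8=5.
Step 37. [r5c6∈{8}] r5c6's peers cover all but 8, so r5c6=8.
Step 38. [r5c4∈{2}] only 2 remains possible at r5c4. So r5c4=2.
Step 39. [r2c6∈{7}] r2c6 has the single candidate 7 ⇒ r2c6=7.
Step 40. [r1c3∈{7}] nothing but 7 survives at r1c3 ⇒ r1c3=7.

Answer: 9 1 7 6 3 2 8 5 4 / 5 8 4 9 1 7 6 2 3 / 6 2 3 8 4 5 9 7 1 / 1 9 6 3 5 4 2 8 7 / 3 7 5 2 6 8 1 4 9 / 2 4 8 1 7 9 3 6 5 / 4 6 1 5 8 3 7 9 2 / 7 3 9 4 2 6 5 1 8 / 8 5 2 7 9 1 4 3 6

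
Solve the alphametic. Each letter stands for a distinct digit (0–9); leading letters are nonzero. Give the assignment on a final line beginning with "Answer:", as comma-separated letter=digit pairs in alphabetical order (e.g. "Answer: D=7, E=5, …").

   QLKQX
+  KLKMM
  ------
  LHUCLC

Step 1. [col 1: X + M ≡ C (mod 10)] several values work for X in column 1 (X + M ≡ C (mod 10), carry-in 0); try X=2. So X=2.
Step 2. [col 1: X + M ≡ C (mod 10)] column 1 (X + M ≡ C (mod 10), carry-in 0) doesn't pin C yet; pick C=7 and continue ⇒ C=7.
Step 3. [col 1: X + M ≡ C (mod 10)] in column 1 we have X+M≡C with carry-in 0; given X=2, C=7 and digits 2,7 already taken and all letters distinct, that pins M to 5 ⇒ M=5.
Step 4. [col 2: Q + M ≡ L (mod 10)] several values work for L in column 2 (Q + M ≡ L (mod 10), carry-in 0); try L=1 ⇒ L=1.
Step 5. [col 2: Q + M ≡ L (mod 10)] column 2: given M=5, L=1, carry-in 0, and digits 1,2,5,7 already taken and all letters distinct, Q+M≡L (mod 10) forces Q=6 ⇒ Q=6.
Step 6. [col 3: K + K ≡ C (mod 10)] several values work for K in column 3 (K + K ≡ C (mod 10), carry-in 1); try K=8. So K=8.
Step 7. [col 4: L + L ≡ U (mod 10)] from column 4 (L=1, carry-in 1, digits 1,2,5,6,7,8 already taken and all letters distinct): U must equal 3. So U=3.
Step 8. [col 5: Q + K ≡ H (mod 10)] column 5: given Q=6, K=8, carry-in 0, and digits 1,2,3,5,6,7,8 already taken and all letters distinct, Q+K≡H (mod 10) forces H=4. So H=4.

Answer: C=7, H=4, K=8, L=1, M=5, Q=6, U=3, X=2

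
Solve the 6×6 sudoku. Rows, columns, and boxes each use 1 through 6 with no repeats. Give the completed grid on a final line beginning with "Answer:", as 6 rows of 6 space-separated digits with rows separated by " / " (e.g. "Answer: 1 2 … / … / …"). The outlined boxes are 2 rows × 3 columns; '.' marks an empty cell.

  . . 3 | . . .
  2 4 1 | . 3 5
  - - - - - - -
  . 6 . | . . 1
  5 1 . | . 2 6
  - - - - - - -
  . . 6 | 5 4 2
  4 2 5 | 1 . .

Step 1. [r2c4∈{6}] r2c4 has the single candidate 6, so r2c4=6.
Step 2. [r4c4∈{3,4}] in row 4, 3 fits only at r4c4, so r4c4=3.
Step 3. [r3c4∈{4}] r3c4's peers cover all but 4, so r3c4=4.
Step 4. [r3c1∈{3}] r3c1 is down to just 3 ⇒ r3c1=3.
Step 5. [r4c3∈{4}] r4c3's peers cover all but 4. So r4c3=4.
Step 6. [r3c3∈{2}] r3c3's peers cover all but 2 ⇒ r3c3=2.
Step 7. [r5c1∈{1}] r5c1's peers cover all but 1. So r5c1=1.
Step 8. [r1c4∈{2}] only 2 remains possible at r1c4, so r1c4=2.
Step 9. [r6c6∈{3}] r6c6's peers cover all but 3. So r6c6=3.
Step 10. [r6c5∈{6}] r6c5's peers cover all but 6. So r6c5=6.
Step 11. [r1c6∈{4}] r1c6 is down to just 4. So r1c6=4.
Step 12. [r1c2∈{5}] r1c2 is down to just 5, so r1c2=5.
Step 13. [r1c1∈{6}] r1c1's peers cover all but 6. So r1c1=6.
Step 14. [r5c2∈{3}] only 3 remains possible at r5c2, so r5c2=3.
Step 15. [r1c5∈{1}] nothing but 1 survives at r1c5. So r1c5=1.
Step 16. [r3c5∈{5}] r3c5 is down to just 5, so r3c5=5.

Answer: 6 5 3 2 1 4 / 2 4 1 6 3 5 / 3 6 2 4 5 1 / 5 1 4 3 2 6 / 1 3 6 5 4 2 / 4 2 5 1 6 3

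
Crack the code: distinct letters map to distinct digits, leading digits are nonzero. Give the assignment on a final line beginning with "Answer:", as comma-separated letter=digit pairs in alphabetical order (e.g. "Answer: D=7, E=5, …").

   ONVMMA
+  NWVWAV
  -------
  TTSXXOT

Step 1. [col 1: A + V ≡ T (mod 10)] A=2 is one option consistent with column 1 (A + V ≡ T (mod 10), carry-in 0) — take it. So A=2.
Step 2. [col 1: A + V ≡ T (mod 10)] no forcing yet in column 1 (carry-in 0); T=1 is free and consistent — try it. So T=1.
Step 3. [col 1: A + V ≡ T (mod 10)] column 1: given A=2, T=1, carry-in 0, and digits 1,2 already taken and all letters distinct, A+V≡T (mod 10) forces V=9, so V=9.
Step 4. [col 2: M + A ≡ O (mod 10)] O=6 is one option consistent with column 2 (M + A ≡ O (mod 10), carry-in 1) — take it. So O=6.
Step 5. [col 2: M + A ≡ O (mod 10)] column 2: given A=2, O=6, carry-in 1, and digits 1,2,6,9 already taken and all letters distinct, M+A≡O (mod 10) forces M=3, so M=3.
Step 6. [col 3: M + W ≡ X (mod 10)] column 3 (M + W ≡ X (mod 10), carry-in 0) doesn't pin X yet; pick X=8 and continue, so X=8.
Step 7. [col 3: M + W ≡ X (mod 10)] in column 3 we have M+W≡X with carry-in 0; given M=3, X=8 and digits 1,2,3,6,8,9 already taken and all letters distinct, that pins W to 5. So W=5.
Step 8. [col 5: N + W ≡ S (mod 10)] in column 5 we have N+W≡S with carry-in 1; given W=5 and digits 1,2,3,5,6,8,9 already taken and all letters distinct, that pins N to 4, so N=4.
Step 9. [col 5: N + W ≡ S (mod 10)] from column 5 (N=4, W=5, carry-in 1, digits 1,2,3,4,5,6,8,9 already taken and all letters distinct): S must equal 0 ⇒ S=0.

Answer: A=2, M=3, N=4, O=6, S=0, T=1, V=9, W=5, X=8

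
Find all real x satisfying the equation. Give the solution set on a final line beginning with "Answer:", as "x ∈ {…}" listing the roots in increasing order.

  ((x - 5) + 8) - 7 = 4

Step 1. [((x - 5) + 8) - 7 = 4] peel the -7: add 7 from each side ⇒ sub: (x - 5) + 8 = 11.
Step 2. [(x - 5) + 8 = 11] +8 is outermost — subtract 8 both sides. So sub: x - 5 = 3.
Step 3. [x - 5 = 3] -5 is outermost — add 5 both sides ⇒ sub: x = 8.

Answer: x ∈ {8}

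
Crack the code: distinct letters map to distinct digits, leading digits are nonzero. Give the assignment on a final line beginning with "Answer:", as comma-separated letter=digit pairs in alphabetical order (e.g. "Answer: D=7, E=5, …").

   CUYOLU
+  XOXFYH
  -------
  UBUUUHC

Step 1. [col 1: U + H ≡ C (mod 10)] U=1 is one option consistent with column 1 (U + H ≡ C (mod 10), carry-in 0) — take it, so U=1.
Step 2. [col 1: U + H ≡ C (mod 10)] column 1 (U + H ≡ C (mod 10), carry-in 0) doesn't pin H yet; pick H=7 and continue ⇒ H=7.
Step 3. [col 1: U + H ≡ C (mod 10)] column 1 reads U+H+carry(0)=C with U=1, H=7; with digits 1,7 already taken and all letters distinct, the only value for C is 8. So C=8.
Step 4. [col 2: L + Y ≡ H (mod 10)] no forcing yet in column 2 (carry-in 0); L=3 is free and consistent — try it. So L=3.
Step 5. [col 2: L + Y ≡ H (mod 10)] column 2: given L=3, H=7, carry-in 0, and digits 1,3,7,8 already taken and all letters distinct, L+Y≡H (mod 10) forces Y=4. So Y=4.
Step 6. [col 3: O + F ≡ U (mod 10)] column 3 (O + F ≡ U (mod 10), carry-in 0) doesn't pin F yet; pick F=2 and continue, so F=2.
Step 7. [col 3: O + F ≡ U (mod 10)] in column 3 we have O+F≡U with carry-in 0; given F=2, U=1 and digits 1,2,3,4,7,8 already taken and all letters distinct, that pins O to 9 ⇒ O=9.
Step 8. [col 4: Y + X ≡ U (mod 10)] from column 4 (Y=4, U=1, carry-in 1, digits 1,2,3,4,7,8,9 already taken and all letters distinct): X must equal 6 ⇒ X=6.
Step 9. [col 6: C + X ≡ B (mod 10)] from column 6 (C=8, X=6, carry-in 1, digits 1,2,3,4,6,7,8,9 already taken and all letters distinct): B must equal 5, so B=5.

Answer: B=5, C=8, F=2, H=7, L=3, O=9, U=1, X=6, Y=4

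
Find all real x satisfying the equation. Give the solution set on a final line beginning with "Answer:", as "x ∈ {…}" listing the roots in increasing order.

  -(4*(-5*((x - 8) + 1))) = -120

Step 1. [-(4*(-5*((x - 8) + 1))) = -120] flip signs both sides. So neg: 4*(-5*((x - 8) + 1)) = 120.
Step 2. [4*(-5*((x - 8) + 1)) = 120] leading coefficient 4: divide by 4 ⇒ div: -5*((x - 8) + 1) = 30.
Step 3. [-5*((x - 8) + 1) = 30] divide by the outer -5. So div: (x - 8) + 1 = -6.
Step 4. [(x - 8) + 1 = -6] peel the +1: subtract 1 from each side ⇒ sub: x - 8 = -7.
Step 5. [x - 8 = -7] peel the -8: add 8 from each side ⇒ sub: x = 1.

Answer: x ∈ {1}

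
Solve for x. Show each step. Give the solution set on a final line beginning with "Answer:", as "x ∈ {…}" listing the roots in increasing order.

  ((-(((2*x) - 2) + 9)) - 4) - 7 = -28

Step 1. [((-(((2*x) - 2) + 9)) - 4) - 7 = -28] add 7: x sits inside (… - 7) ⇒ sub: (-(((2*x) - 2) + 9)) - 4 = -21.
Step 2. [(-(((2*x) - 2) + 9)) - 4 = -21] -4 is outermost — add 4 both sides. So sub: -(((2*x) - 2) + 9) = -17.
Step 3. [-(((2*x) - 2) + 9) = -17] flip signs both sides ⇒ neg: ((2*x) - 2) + 9 = 17.
Step 4. [((2*x) - 2) + 9 = 17] +9 is outermost — subtract 9 both sides, so sub: (2*x) - 2 = 8.
Step 5. [(2*x) - 2 = 8] 2 | LHS and 2 | 8: pull 2 out ⇒ factor: x - 1 = 4.
Step 6. [x - 1 = 4] add 1: x sits inside (… - 1), so sub: x = 5.

Answer: x ∈ {5}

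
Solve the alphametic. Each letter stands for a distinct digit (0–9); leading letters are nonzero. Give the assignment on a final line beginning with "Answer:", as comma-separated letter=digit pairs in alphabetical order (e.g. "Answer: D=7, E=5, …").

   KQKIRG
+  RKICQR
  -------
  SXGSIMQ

Step 1. [S] S is the leading digit of a 7-digit sum of two 6-digit numbers; the final carry is exactly 1, so S=1.
Step 2. [col 1: G + R ≡ Q (mod 10)] no forcing yet in column 1 (carry-in 0); G=2 is free and consistent — try it ⇒ G=2.
Step 3. [col 1: G + R ≡ Q (mod 10)] column 1 (G + R ≡ Q (mod 10), carry-in 0) doesn't pin R yet; pick R=6 and continue, so R=6.
Step 4. [col 1: G + R ≡ Q (mod 10)] column 1: given G=2, R=6, carry-in 0, and digits 1,2,6 already taken and all letters distinct, G+R≡Q (mod 10) forces Q=8, so Q=8.
Step 5. [col 2: R + Q ≡ M (mod 10)] from column 2 (R=6, Q=8, carry-in 0, digits 1,2,6,8 already taken and all letters distinct): M must equal 4 ⇒ M=4.
Step 6. [col 3: I + C ≡ I (mod 10)] column 3 reads I+C+carry(1)=I with nothing yet; with digits 1,2,4,6,8 already taken and all letters distinct, the only value for C is 9. So C=9.
Step 7. [col 3: I + C ≡ I (mod 10)] column 3 (I + C ≡ I (mod 10), carry-in 1) doesn't pin I yet; pick I=7 and continue ⇒ I=7.
Step 8. [col 4: K + I ≡ S (mod 10)] column 4: given I=7, S=1, carry-in 1, and digits 1,2,4,6,7,8,9 already taken and all letters distinct, K+I≡S (mod 10) forces K=3. So K=3.
Step 9. [col 6: K + R ≡ X (mod 10)] from column 6 (K=3, R=6, carry-in 1, digits 1,2,3,4,6,7,8,9 already taken and all letters distinct): X must equal 0, so X=0.

Answer: C=9, G=2, I=7, K=3, M=4, Q=8, R=6, S=1, X=0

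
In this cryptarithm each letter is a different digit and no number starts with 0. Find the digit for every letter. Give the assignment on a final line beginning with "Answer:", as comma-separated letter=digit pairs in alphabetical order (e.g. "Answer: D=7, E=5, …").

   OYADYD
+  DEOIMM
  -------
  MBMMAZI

Step 1. [col 1: D + M ≡ I (mod 10)] no forcing yet in column 1 (carry-in 0); I=9 is free and consistent — try it. So I=9.
Step 2. [col 1: D + M ≡ I (mod 10)] M=1 is one option consistent with column 1 (D + M ≡ I (mod 10), carry-in 0) — take it, so M=1.
Step 3. [col 1: D + M ≡ I (mod 10)] in column 1 we have D+M≡I with carry-in 0; given M=1, I=9 and digits 1,9 already taken and all letters distinct, that pins D to 8, so D=8.
Step 4. [col 2: Y + M ≡ Z (mod 10)] several values work for Y in column 2 (Y + M ≡ Z (mod 10), carry-in 0); try Y=4 ⇒ Y=4.
Step 5. [col 2: Y + M ≡ Z (mod 10)] column 2: given Y=4, M=1, carry-in 0, and digits 1,4,8,9 already taken and all letters distinct, Y+M≡Z (mod 10) forces Z=5. So Z=5.
Step 6. [col 3: D + I ≡ A (mod 10)] column 3 reads D+I+carry(0)=A with D=8, I=9; with digits 1,4,5,8,9 already taken and all letters distinct, the only value for A is 7 ⇒ A=7.
Step 7. [col 4: A + O ≡ M (mod 10)] in column 4 we have A+O≡M with carry-in 1; given A=7, M=1 and digits 1,4,5,7,8,9 already taken and all letters distinct, that pins O to 3. So O=3.
Step 8. [col 5: Y + E ≡ M (mod 10)] from column 5 (Y=4, M=1, carry-in 1, digits 1,3,4,5,7,8,9 already taken and all letters distinct): E must equal 6 ⇒ E=6.
Step 9. [col 6: O + D ≡ B (mod 10)] column 6 reads O+D+carry(1)=B with O=3, D=8; with digits 1,3,4,5,6,7,8,9 already taken and all letters distinct, the only value for B is 2 ⇒ B=2.

Answer: A=7, B=2, D=8, E=6, I=9, M=1, O=3, Y=4, Z=5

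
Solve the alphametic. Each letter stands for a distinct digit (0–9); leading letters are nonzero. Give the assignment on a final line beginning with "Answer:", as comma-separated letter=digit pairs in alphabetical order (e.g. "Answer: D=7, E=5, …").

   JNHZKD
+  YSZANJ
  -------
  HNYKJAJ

Step 1. [H] H is the leading digit of a 7-digit sum of two 6-digit numbers; the final carry is exactly 1 ⇒ H=1.
Step 2. [col 1: D + J ≡ J (mod 10)] column 1: given nothing yet, carry-in 0, and digits 1 already taken and all letters distinct, D+J≡J (mod 10) forces D=0. So D=0.
Step 3. [col 1: D + J ≡ J (mod 10)] no forcing yet in column 1 (carry-in 0); J=4 is free and consistent — try it. So J=4.
Step 4. [col 2: K + N ≡ A (mod 10)] K=7 is one option consistent with column 2 (K + N ≡ A (mod 10), carry-in 0) — take it. So K=7.
Step 5. [col 2: K + N ≡ A (mod 10)] no forcing yet in column 2 (carry-in 0); N=2 is free and consistent — try it ⇒ N=2.
Step 6. [col 2: K + N ≡ A (mod 10)] in column 2 we have K+N≡A with carry-in 0; given K=7, N=2 and digits 0,1,2,4,7 already taken and all letters distinct, that pins A to 9, so A=9.
Step 7. [col 3: Z + A ≡ J (mod 10)] from column 3 (A=9, J=4, carry-in 0, digits 0,1,2,4,7,9 already taken and all letters distinct): Z must equal 5 ⇒ Z=5.
Step 8. [col 5: N + S ≡ Y (mod 10)] in column 5 we have N+S≡Y with carry-in 0; given N=2 and digits 0,1,2,4,5,7,9 already taken and all letters distinct, that pins S to 6. So S=6.
Step 9. [col 5: N + S ≡ Y (mod 10)] column 5 reads N+S+carry(0)=Y with N=2, S=6; with digits 0,1,2,4,5,6,7,9 already taken and all letters distinct, the only value for Y is 8 ⇒ Y=8.

Answer: A=9, D=0, H=1, J=4, K=7, N=2, S=6, Y=8, Z=5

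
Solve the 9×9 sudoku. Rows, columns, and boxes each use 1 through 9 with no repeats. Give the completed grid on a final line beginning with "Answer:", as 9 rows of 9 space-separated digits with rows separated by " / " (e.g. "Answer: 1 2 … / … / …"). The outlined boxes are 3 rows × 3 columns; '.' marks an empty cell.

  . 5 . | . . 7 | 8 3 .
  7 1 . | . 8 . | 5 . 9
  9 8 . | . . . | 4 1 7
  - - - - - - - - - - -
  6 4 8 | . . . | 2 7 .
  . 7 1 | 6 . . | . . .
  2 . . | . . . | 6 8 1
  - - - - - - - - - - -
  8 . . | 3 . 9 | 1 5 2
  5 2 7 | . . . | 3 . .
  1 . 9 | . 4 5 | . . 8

Step 1. [r5c1∈{3}] r5c1 has the single candidate 3 ⇒ r5c1=3.
Step 2. [r1c9∈{6}] r1c9 is down to just 6 ⇒ r1c9=6.
Step 3. [r9c4∈{2,7}] 2 has one home in row 9: r9c4, so r9c4=2.
Step 4. [r6c4∈{4,5,7,9}] 7 has one home in col 4: r6c4 ⇒ r6c4=7.
Step 5. [r4c9∈{3,5}] col 9 places 3 nowhere but r4c9, so r4c9=3.
Step 6. [r1c1∈{4}] nothing but 4 survives at r1c1. So r1c1=4.
Step 7. [r7c2∈{6}] r7c2 has the single candidate 6. So r7c2=6.
Step 8. [r5c6∈{2,4,8}] across row 5, 8 lands solely at r5c6. So r5c6=8.
Step 9. [r5c5∈{2,5,9}] in row 5, 2 fits only at r5c5, so r5c5=2.
Step 10. [r4c6∈{1}] r4c6 is down to just 1. So r4c6=1.
Step 11. [r8c6∈{6}] nothing but 6 survives at r8c6 ⇒ r8c6=6.
Step 12. [r3c5∈{3,5,6}] col 5 places 6 nowhere but r3c5 ⇒ r3c5=6.
Step 13. [r6c5∈{3,5,9}] r6c5 is the only open cell in col 5 admitting 3. So r6c5=3.
Step 14. [r1c3∈{2}] nothing but 2 survives at r1c3, so r1c3=2.
Step 15. [r3c6∈{2,3}] row 3 places 2 nowhere but r3c6 ⇒ r3c6=2.
Step 16. [r8c5∈{1}] nothing but 1 survives at r8c5 ⇒ r8c5=1.
Step 17. [r8c9∈{4}] nothing but 4 survives at r8c9. So r8c9=4.
Step 18. [r2c6∈{3,4}] across col 6, 3 lands solely at r2c6. So r2c6=3.
Step 19. [r4c5∈{5,9}] in col 5, 5 fits only at r4c5. So r4c5=5.
Step 20. [r5c7∈{9}] r5c7's peers cover all but 9. So r5c7=9.
Step 21. [r4c4∈{9}] r4c4 has the single candidate 9, so r4c4=9.
Step 22. [r5c8∈{4}] r5c8 has the single candidate 4, so r5c8=4.
Step 23. [r3c3∈{3}] nothing but 3 survives at r3c3. So r3c3=3.
Step 24. [r8c8∈{9}] nothing but 9 survives at r8c8, so r8c8=9.
Step 25. [r7c3∈{4}] r7c3 has the single candidate 4 ⇒ r7c3=4.
Step 26. [r2c4∈{4}] r2c4 is down to just 4, so r2c4=4.
Step 27. [r3c4∈{5}] r3c4 has the single candidate 5 ⇒ r3c4=5.
Step 28. [r9c7∈{7}] r9c7 has the single candidate 7. So r9c7=7.
Step 29. [r9c8∈{6}] r9c8's peers cover all but 6. So r9c8=6.
Step 30. [r8c4∈{8}] r8c4 is down to just 8, so r8c4=8.
Step 31. [r7c5∈{7}] r7c5's peers cover all but 7 ⇒ r7c5=7.
Step 32. [r2c3∈{6}] only 6 remains possible at r2c3 ⇒ r2c3=6.
Step 33. [r6c6∈{4}] r6c6 is down to just 4. So r6c6=4.
Step 34. [r6c2∈{9}] only 9 remains possible at r6c2 ⇒ r6c2=9.
Step 35. [r1c4∈{1}] only 1 remains possible at r1c4. So r1c4=1.
Step 36. [r5c9∈{5}] r5c9's peers cover all but 5. So r5c9=5.
Step 37. [r1c5∈{9}] r1c5's peers cover all but 9. So r1c5=9.
Step 38. [r6c3∈{5}] only 5 remains possible at r6c3. So r6c3=5.
Step 39. [r9c2∈{3}] r9c2 is down to just 3. So r9c2=3.
Step 40. [r2c8∈{2}] r2c8's peers cover all but 2. So r2c8=2.

Answer: 4 5 2 1 9 7 8 3 6 / 7 1 6 4 8 3 5 2 9 / 9 8 3 5 6 2 4 1 7 / 6 4 8 9 5 1 2 7 3 / 3 7 1 6 2 8 9 4 5 / 2 9 5 7 3 4 6 8 1 / 8 6 4 3 7 9 1 5 2 / 5 2 7 8 1 6 3 9 4 / 1 3 9 2 4 5 7 6 8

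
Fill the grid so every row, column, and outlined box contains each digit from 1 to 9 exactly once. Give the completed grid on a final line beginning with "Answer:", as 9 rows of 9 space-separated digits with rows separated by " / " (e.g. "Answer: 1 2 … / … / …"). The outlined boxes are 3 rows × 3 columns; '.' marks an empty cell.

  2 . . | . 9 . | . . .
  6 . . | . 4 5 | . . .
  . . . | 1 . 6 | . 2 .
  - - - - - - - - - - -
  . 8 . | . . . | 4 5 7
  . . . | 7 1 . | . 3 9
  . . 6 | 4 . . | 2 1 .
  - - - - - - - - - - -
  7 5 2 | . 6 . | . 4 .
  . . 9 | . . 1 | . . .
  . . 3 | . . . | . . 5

Step 1. [r6c9∈{8}] r6c9 is down to just 8 ⇒ r6c9=8.
Step 2. [r9c6∈{2,4,7,8,9}] 4 has one home in col 6: r9c6. So r9c6=4.
Step 3. [r1c6∈{3,7,8}] 7 has one home in col 6: r1c6. So r1c6=7.
Step 4. [r2c4∈{2,3,8}] r2c4 is the only open cell in row 2 admitting 2 ⇒ r2c4=2.
Step 5. [r6c2∈{3,7,9}] across row 6, 7 lands solely at r6c2. So r6c2=7.
Step 6. [r9c5∈{2,7,8}] across row 9, 2 lands solely at r9c5, so r9c5=2.
Step 7. [r4c5∈{3}] r4c5's peers cover all but 3. So r4c5=3.
Step 8. [r7c6∈{3,8,9}] r7c6 is the only open cell in col 6 admitting 3 ⇒ r7c6=3.
Step 9. [r3c5∈{8}] r3c5's peers cover all but 8. So r3c5=8.
Step 10. [r7c9∈{1}] only 1 remains possible at r7c9 ⇒ r7c9=1.
Step 11. [r2c9∈{3}] r2c9 is down to just 3. So r2c9=3.
Step 12. [r3c9∈{4}] r3c9 is down to just 4 ⇒ r3c9=4.
Step 13. [r5c7∈{6}] only 6 remains possible at r5c7. So r5c7=6.
Step 14. [r6c1∈{3,5,9}] in row 6, 3 fits only at r6c1, so r6c1=3.
Step 15. [r4c1∈{1,9}] across box 4, 9 lands solely at r4c1 ⇒ r4c1=9.
Step 16. [r3c1∈{5}] only 5 remains possible at r3c1 ⇒ r3c1=5.
Step 17. [r8c5∈{5,7}] 7 has one home in col 5: r8c5, so r8c5=7.
Step 18. [r5c1∈{4}] only 4 remains possible at r5c1. So r5c1=4.
Step 19. [r8c1∈{8}] r8c1 is down to just 8, so r8c1=8.
Step 20. [r8c8∈{6}] r8c8 is down to just 6, so r8c8=6.
Step 21. [r1c8∈{8}] only 8 remains possible at r1c8. So r1c8=8.
Step 22. [r3c3∈{7}] r3c3 has the single candidate 7 ⇒ r3c3=7.
Step 23. [r3c7∈{9}] only 9 remains possible at r3c7 ⇒ r3c7=9.
Step 24. [r4c3∈{1}] r4c3's peers cover all but 1. So r4c3=1.
Step 25. [r2c8∈{7}] r2c8 is down to just 7, so r2c8=7.
Step 26. [r2c7∈{1}] r2c7 has the single candidate 1, so r2c7=1.
Step 27. [r1c2∈{1,3,4}] 1 has one home in row 1: r1c2. So r1c2=1.
Step 28. [r7c7∈{8}] r7c7 is down to just 8 ⇒ r7c7=8.
Step 29. [r7c4∈{9}] only 9 remains possible at r7c4. So r7c4=9.
Step 30. [r5c2∈{2}] r5c2 has the single candidate 2 ⇒ r5c2=2.
Step 31. [r8c2∈{4}] only 4 remains possible at r8c2 ⇒ r8c2=4.
Step 32. [r1c4∈{3}] r1c4's peers cover all but 3, so r1c4=3.
Step 33. [r3c2∈{3}] only 3 remains possible at r3c2 ⇒ r3c2=3.
Step 34. [r6c5∈{5}] r6c5's peers cover all but 5 ⇒ r6c5=5.
Step 35. [r2c3∈{8}] r2c3 is down to just 8, so r2c3=8.
Step 36. [r8c7∈{3}] r8c7 has the single candidate 3 ⇒ r8c7=3.
Step 37. [r2c2∈{9}] r2c2's peers cover all but 9 ⇒ r2c2=9.
Step 38. [r4c4∈{6}] only 6 remains possible at r4c4. So r4c4=6.
Step 39. [r1c9∈{6}] nothing but 6 survives at r1c9. So r1c9=6.
Step 40. [r1c3∈{4}] nothing but 4 survives at r1c3, so r1c3=4.
Step 41. [r9c2∈{6}] r9c2 has the single candidate 6, so r9c2=6.
Step 42. [r9c1∈{1}] r9c1 is down to just 1 ⇒ r9c1=1.
Step 43. [r8c9∈{2}] r8c9 is down to just 2 ⇒ r8c9=2.
Step 44. [r9c8∈{9}] r9c8's peers cover all but 9, so r9c8=9.
Step 45. [r6c6∈{9}] nothing but 9 survives at r6c6 ⇒ r6c6=9.
Step 46. [r8c4∈{5}] nothing but 5 survives at r8c4 ⇒ r8c4=5.
Step 47. [r1c7∈{5}] r1c7 is down to just 5. So r1c7=5.
Step 48. [r4c6∈{2}] r4c6's peers cover all but 2, so r4c6=2.
Step 49. [r9c7∈{7}] nothing but 7 survives at r9c7 ⇒ r9c7=7.
Step 50. [r9c4∈{8}] r9c4 is down to just 8. So r9c4=8.
Step 51. [r5c6∈{8}] r5c6 has the single candidate 8 ⇒ r5c6=8.
Step 52. [r5c3∈{5}] r5c3 is down to just 5. So r5c3=5.

Answer: 2 1 4 3 9 7 5 8 6 / 6 9 8 2 4 5 1 7 3 / 5 3 7 1 8 6 9 2 4 / 9 8 1 6 3 2 4 5 7 / 4 2 5 7 1 8 6 3 9 / 3 7 6 4 5 9 2 1 8 / 7 5 2 9 6 3 8 4 1 / 8 4 9 5 7 1 3 6 2 / 1 6 3 8 2 4 7 9 5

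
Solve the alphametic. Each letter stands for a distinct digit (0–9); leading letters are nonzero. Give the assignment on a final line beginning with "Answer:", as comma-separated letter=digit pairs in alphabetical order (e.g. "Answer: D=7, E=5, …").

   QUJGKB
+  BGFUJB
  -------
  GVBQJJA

Step 1. [col 1: B + B ≡ A (mod 10)] B=5 is one option consistent with column 1 (B + B ≡ A (mod 10), carry-in 0) — take it. So B=5.
Step 2. [G] the sum has 7 digits but both addends have 6; that extra leading digit G is the final carry, namely 1 ⇒ G=1.
Step 3. [col 1: B + B ≡ A (mod 10)] from column 1 (B=5, carry-in 0, digits 1,5 already taken and all letters distinct): A must equal 0 ⇒ A=0.
Step 4. [col 2: K + J ≡ J (mod 10)] in column 2 we have K+J≡J with carry-in 1; given nothing yet and digits 0,1,5 already taken and all letters distinct, that pins K to 9 ⇒ K=9.
Step 5. [col 2: K + J ≡ J (mod 10)] column 2 (K + J ≡ J (mod 10), carry-in 1) doesn't pin J yet; pick J=6 and continue, so J=6.
Step 6. [col 3: G + U ≡ J (mod 10)] in column 3 we have G+U≡J with carry-in 1; given G=1, J=6 and digits 0,1,5,6,9 already taken and all letters distinct, that pins U to 4, so U=4.
Step 7. [col 4: J + F ≡ Q (mod 10)] F=2 is one option consistent with column 4 (J + F ≡ Q (mod 10), carry-in 0) — take it, so F=2.
Step 8. [col 4: J + F ≡ Q (mod 10)] column 4: given J=6, F=2, carry-in 0, and digits 0,1,2,4,5,6,9 already taken and all letters distinct, J+F≡Q (mod 10) forces Q=8, so Q=8.
Step 9. [col 6: Q + B ≡ V (mod 10)] column 6 reads Q+B+carry(0)=V with Q=8, B=5; with digits 0,1,2,4,5,6,8,9 already taken and all letters distinct, the only value for V is 3. So V=3.

Answer: A=0, B=5, F=2, G=1, J=6, K=9, Q=8, U=4, V=3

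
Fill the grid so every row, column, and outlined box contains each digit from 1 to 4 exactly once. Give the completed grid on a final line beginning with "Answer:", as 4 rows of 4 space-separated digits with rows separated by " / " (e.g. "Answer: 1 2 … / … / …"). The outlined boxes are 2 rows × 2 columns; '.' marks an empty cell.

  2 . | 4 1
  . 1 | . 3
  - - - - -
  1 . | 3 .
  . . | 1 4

Step 1. [r4c2∈{2,3}] row 4 places 2 nowhere but r4c2 ⇒ r4c2=2.
Step 2. [r3c4∈{2}] only 2 remains possible at r3c4. So r3c4=2.
Step 3. [r4c1∈{3}] nothing but 3 survives at r4c1 ⇒ r4c1=3.
Step 4. [r3c2∈{4}] r3c2's peers cover all but 4, so r3c2=4.
Step 5. [r1c2∈{3}] nothing but 3 survives at r1c2 ⇒ r1c2=3.
Step 6. [r2c1∈{4}] nothing but 4 survives at r2c1 ⇒ r2c1=4.
Step 7. [r2c3∈{2}] r2c3's peers cover all but 2. So r2c3=2.

Answer: 2 3 4 1 / 4 1 2 3 / 1 4 3 2 / 3 2 1 4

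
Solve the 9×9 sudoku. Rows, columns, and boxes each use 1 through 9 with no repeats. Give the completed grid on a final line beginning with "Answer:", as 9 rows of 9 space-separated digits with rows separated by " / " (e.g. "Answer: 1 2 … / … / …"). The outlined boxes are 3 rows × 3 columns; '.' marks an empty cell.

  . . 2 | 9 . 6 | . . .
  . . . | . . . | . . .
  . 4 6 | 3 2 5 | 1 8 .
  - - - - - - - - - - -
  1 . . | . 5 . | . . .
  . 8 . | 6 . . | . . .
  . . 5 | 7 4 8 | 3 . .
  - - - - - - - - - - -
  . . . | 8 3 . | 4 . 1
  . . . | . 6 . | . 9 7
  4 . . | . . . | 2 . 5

Step 1. [r3c1∈{7,9}] 7 has one home in row 3: r3c1, so r3c1=7.
Step 2. [r9c4∈{1}] r9c4 is down to just 1. So r9c4=1.
Step 3. [r4c4∈{2}] r4c4 is down to just 2. So r4c4=2.
Step 4. [r7c8∈{6}] r7c8 is down to just 6. So r7c8=6.
Step 5. [r9c3∈{3,7,8,9}] 8 has one home in row 9: r9c3, so r9c3=8.
Step 6. [r9c2∈{3,6,7,9}] 6 has one home in row 9: r9c2, so r9c2=6.
Step 7. [r3c9∈{9}] r3c9 has the single candidate 9 ⇒ r3c9=9.
Step 8. [r2c4∈{4}] only 4 remains possible at r2c4, so r2c4=4.
Step 9. [r6c1∈{2,6,9}] across col 1, 6 lands solely at r6c1 ⇒ r6c1=6.
Step 10. [r6c2∈{2,9}] 9 has one home in row 6: r6c2, so r6c2=9.
Step 11. [r5c1∈{2,3}] box 4 places 2 nowhere but r5c1, so r5c1=2.
Step 12. [r5c9∈{4}] nothing but 4 survives at r5c9. So r5c9=4.
Step 13. [r4c8∈{7}] r4c8's peers cover all but 7, so r4c8=7.
Step 14. [r4c2∈{3}] nothing but 3 survives at r4c2, so r4c2=3.
Step 15. [r4c6∈{9}] r4c6 is down to just 9, so r4c6=9.
Step 16. [r7c2∈{2,5,7}] in col 2, 7 fits only at r7c2 ⇒ r7c2=7.
Step 17. [r7c1∈{5,9}] in row 7, 5 fits only at r7c1 ⇒ r7c1=5.
Step 18. [r1c9∈{3}] nothing but 3 survives at r1c9 ⇒ r1c9=3.
Step 19. [r5c5∈{1}] nothing but 1 survives at r5c5 ⇒ r5c5=1.
Step 20. [r1c2∈{1,5}] r1c2 is the only open cell in row 1 admitting 1, so r1c2=1.
Step 21. [r2c1∈{3,8,9}] across col 1, 9 lands solely at r2c1, so r2c1=9.
Step 22. [r5c8∈{5}] r5c8 is down to just 5 ⇒ r5c8=5.
Step 23. [r1c7∈{5,7}] in row 1, 5 fits only at r1c7 ⇒ r1c7=5.
Step 24. [r1c5∈{7,8}] row 1 places 7 nowhere but r1c5 ⇒ r1c5=7.
Step 25. [r2c8∈{2}] r2c8 is down to just 2. So r2c8=2.
Step 26. [r4c9∈{6,8}] across col 9, 8 lands solely at r4c9, so r4c9=8.
Step 27. [r2c9∈{6}] r2c9 is down to just 6, so r2c9=6.
Step 28. [r7c6∈{2}] r7c6 is down to just 2. So r7c6=2.
Step 29. [r8c3∈{1,3}] r8c3 is the only open cell in row 8 admitting 1, so r8c3=1.
Step 30. [r1c1∈{8}] nothing but 8 survives at r1c1, so r1c1=8.
Step 31. [r6c8∈{1}] only 1 remains possible at r6c8, so r6c8=1.
Step 32. [r5c7∈{9}] r5c7 has the single candidate 9, so r5c7=9.
Step 33. [r9c6∈{7}] r9c6 has the single candidate 7 ⇒ r9c6=7.
Step 34. [r8c2∈{2}] r8c2's peers cover all but 2 ⇒ r8c2=2.
Step 35. [r8c7∈{8}] only 8 remains possible at r8c7 ⇒ r8c7=8.
Step 36. [r9c8∈{3}] r9c8 has the single candidate 3. So r9c8=3.
Step 37. [r4c7∈{6}] r4c7 is down to just 6, so r4c7=6.
Step 38. [r8c1∈{3}] nothing but 3 survives at r8c1 ⇒ r8c1=3.
Step 39. [r2c3∈{3}] r2c3 has the single candidate 3, so r2c3=3.
Step 40. [r2c5∈{8}] only 8 remains possible at r2c5. So r2c5=8.
Step 41. [r5c6∈{3}] only 3 remains possible at r5c6. So r5c6=3.
Step 42. [r9c5∈{9}] only 9 remains possible at r9c5, so r9c5=9.
Step 43. [r1c8∈{4}] only 4 remains possible at r1c8, so r1c8=4.
Step 44. [r8c4∈{5}] only 5 remains possible at r8c4 ⇒ r8c4=5.
Step 45. [r6c9∈{2}] only 2 remains possible at r6c9 ⇒ r6c9=2.
Step 46. [r2c7∈{7}] r2c7's peers cover all but 7, so r2c7=7.
Step 47. [r2c2∈{5}] r2c2's peers cover all but 5. So r2c2=5.
Step 48. [r2c6∈{1}] r2c6 is down to just 1, so r2c6=1.
Step 49. [r7c3∈{9}] r7c3's peers cover all but 9, so r7c3=9.
Step 50. [r4c3∈{4}] nothing but 4 survives at r4c3. So r4c3=4.
Step 51. [r5c3∈{7}] r5c3 has the single candidate 7 ⇒ r5c3=7.
Step 52. [r8c6∈{4}] r8c6 has the single candidate 4 ⇒ r8c6=4.

Answer: 8 1 2 9 7 6 5 4 3 / 9 5 3 4 8 1 7 2 6 / 7 4 6 3 2 5 1 8 9 / 1 3 4 2 5 9 6 7 8 / 2 8 7 6 1 3 9 5 4 / 6 9 5 7 4 8 3 1 2 / 5 7 9 8 3 2 4 6 1 / 3 2 1 5 6 4 8 9 7 / 4 6 8 1 9 7 2 3 5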